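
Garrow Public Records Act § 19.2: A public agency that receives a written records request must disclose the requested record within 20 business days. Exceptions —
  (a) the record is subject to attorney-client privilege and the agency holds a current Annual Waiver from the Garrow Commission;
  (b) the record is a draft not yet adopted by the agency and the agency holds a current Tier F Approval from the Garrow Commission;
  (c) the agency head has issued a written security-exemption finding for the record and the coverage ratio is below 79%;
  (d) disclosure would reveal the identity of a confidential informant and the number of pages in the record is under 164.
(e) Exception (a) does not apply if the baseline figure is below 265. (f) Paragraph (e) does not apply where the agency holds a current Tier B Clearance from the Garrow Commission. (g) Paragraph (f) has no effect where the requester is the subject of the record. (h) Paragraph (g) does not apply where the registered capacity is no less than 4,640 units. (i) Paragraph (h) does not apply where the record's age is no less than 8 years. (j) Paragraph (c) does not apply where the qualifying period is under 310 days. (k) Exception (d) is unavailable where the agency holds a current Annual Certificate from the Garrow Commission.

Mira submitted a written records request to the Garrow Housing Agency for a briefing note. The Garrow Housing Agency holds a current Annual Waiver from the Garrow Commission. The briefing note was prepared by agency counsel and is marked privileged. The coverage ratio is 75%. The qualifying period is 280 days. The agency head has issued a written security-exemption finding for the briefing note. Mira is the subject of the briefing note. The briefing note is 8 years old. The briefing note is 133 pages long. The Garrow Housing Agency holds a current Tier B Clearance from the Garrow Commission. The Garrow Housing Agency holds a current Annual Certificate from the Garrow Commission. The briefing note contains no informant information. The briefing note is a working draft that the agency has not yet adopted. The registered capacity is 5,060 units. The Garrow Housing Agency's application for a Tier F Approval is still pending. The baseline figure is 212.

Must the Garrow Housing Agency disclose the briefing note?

Yes — the Garrow Housing Agency must disclose the briefing note.

Exception (a) is satisfied on its face — the briefing note is privileged; a current Annual Waiver is held. Turning to paragraphs (e)–(i): (e) operates — the baseline figure is 212, below the 265 limit. (f) would limit (e) — a current Tier B Clearance is held — but (g) sets (f) aside: (g) operates against (f): Mira is the subject of the briefing note. (h) would limit (g) — the registered capacity is 5,060 units, meeting the 4,640 units threshold — but (i) sets (h) aside: (i) operates against (h): the record's age is 8 years, meeting the 8 years threshold. Exception (a) does not apply.
Exception (b) fails — no current Tier F Approval is held.
All of (c)'s requirements are met (a written security-exemption finding has been issued; the coverage ratio is 75%, below the 79% limit). Turning to paragraph (j): (j) operates against (c): the qualifying period is 280 days, under the 310 days limit. (c) is therefore removed.
Exception (d) does not apply: the briefing note contains no informant information.
No exception displaces § 19.2.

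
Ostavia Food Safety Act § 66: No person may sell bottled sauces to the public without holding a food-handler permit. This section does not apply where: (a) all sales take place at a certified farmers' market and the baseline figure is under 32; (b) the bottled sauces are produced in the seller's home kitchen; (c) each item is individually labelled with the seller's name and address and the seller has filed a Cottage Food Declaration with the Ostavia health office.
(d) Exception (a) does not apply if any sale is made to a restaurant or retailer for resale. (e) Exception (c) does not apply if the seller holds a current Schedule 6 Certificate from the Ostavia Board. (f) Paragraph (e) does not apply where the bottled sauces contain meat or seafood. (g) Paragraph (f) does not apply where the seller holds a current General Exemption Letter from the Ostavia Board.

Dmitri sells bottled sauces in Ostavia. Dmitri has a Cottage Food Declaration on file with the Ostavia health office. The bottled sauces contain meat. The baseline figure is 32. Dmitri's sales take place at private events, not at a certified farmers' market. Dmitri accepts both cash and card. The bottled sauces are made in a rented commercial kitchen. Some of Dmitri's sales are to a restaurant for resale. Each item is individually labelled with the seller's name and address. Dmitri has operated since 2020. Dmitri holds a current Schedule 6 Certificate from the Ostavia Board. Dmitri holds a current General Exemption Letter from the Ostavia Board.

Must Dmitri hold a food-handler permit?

Exception (a) requires that all sales take place at a certified farmers' market; but sales are at private events, not a certified farmers' market, so (a) is unavailable.
Exception (b) does not apply: the bottled sauces are made in a commercial kitchen, not a home kitchen.
Exception (c)'s conditions are all satisfied: items are individually labelled; a Cottage Food Declaration is on file. Turning to paragraphs (e)–(g): (e) operates — a current Schedule 6 Certificate is held. (f) operates (the bottled sauces contain meat), but is set aside by (g): (g) applies — a current General Exemption Letter is held. Exception (c) does not apply.
No exception applies. The general rule governs.

Yes — Dmitri must hold a food-handler permit.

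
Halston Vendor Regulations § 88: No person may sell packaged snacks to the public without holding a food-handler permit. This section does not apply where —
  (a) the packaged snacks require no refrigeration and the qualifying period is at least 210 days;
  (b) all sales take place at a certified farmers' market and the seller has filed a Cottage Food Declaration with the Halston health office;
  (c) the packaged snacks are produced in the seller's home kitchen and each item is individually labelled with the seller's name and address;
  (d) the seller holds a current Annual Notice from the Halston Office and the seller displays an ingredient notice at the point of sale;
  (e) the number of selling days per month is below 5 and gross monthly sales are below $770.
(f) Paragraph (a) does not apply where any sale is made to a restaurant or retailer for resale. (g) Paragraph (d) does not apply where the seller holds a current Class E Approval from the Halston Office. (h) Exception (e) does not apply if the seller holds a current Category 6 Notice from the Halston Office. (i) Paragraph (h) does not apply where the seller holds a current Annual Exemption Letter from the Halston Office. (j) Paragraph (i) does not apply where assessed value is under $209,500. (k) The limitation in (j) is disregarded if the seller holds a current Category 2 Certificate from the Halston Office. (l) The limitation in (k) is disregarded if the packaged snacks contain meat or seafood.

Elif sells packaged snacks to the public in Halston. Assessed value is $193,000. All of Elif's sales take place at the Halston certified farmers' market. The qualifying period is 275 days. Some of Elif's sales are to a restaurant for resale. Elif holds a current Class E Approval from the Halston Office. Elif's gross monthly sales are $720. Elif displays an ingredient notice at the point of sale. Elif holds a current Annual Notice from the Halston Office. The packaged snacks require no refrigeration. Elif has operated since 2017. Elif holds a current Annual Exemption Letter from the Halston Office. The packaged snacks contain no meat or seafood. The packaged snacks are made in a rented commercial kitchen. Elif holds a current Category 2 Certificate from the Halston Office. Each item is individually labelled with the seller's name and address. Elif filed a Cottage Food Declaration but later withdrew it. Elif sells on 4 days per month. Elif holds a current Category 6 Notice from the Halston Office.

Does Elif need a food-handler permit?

Exception (a) is satisfied on its face — the packaged snacks are shelf-stable; the qualifying period is 275 days, meeting the 210 days threshold. But: (f) is engaged — some sales are to a restaurant for resale. Exception (a) does not apply.
Exception (b) requires that the seller has filed a Cottage Food Declaration with the Halston health office; but the Cottage Food Declaration was withdrawn, so (b) is unavailable.
Exception (c) requires that the packaged snacks are produced in the seller's home kitchen; but the packaged snacks are made in a commercial kitchen, not a home kitchen, so (c) is unavailable.
Exception (d): a current Annual Notice is held; an ingredient notice is displayed — every condition holds. But applying paragraph (g): (g) operates against (d): a current Class E Approval is held. Exception (d) does not apply.
Exception (e)'s conditions are all satisfied: the number of selling days per month is 4, below the 5 limit; gross monthly sales are $720, below the $770 limit. Considering the limiting provisions: (h) applies (a current Category 6 Notice is held), but is overridden by (i): (i) operates against (h): a current Annual Exemption Letter is held. (j) is engaged (assessed value is $193,000, under the $209,500 limit), but is set aside by (k): (k) operates against (j): a current Category 2 Certificate is held. (l) is not triggered (the packaged snacks contain no meat or seafood), so (k) stands. Exception (e) stands.

No — exception (e) applies; Elif is not required to hold a food-handler permit.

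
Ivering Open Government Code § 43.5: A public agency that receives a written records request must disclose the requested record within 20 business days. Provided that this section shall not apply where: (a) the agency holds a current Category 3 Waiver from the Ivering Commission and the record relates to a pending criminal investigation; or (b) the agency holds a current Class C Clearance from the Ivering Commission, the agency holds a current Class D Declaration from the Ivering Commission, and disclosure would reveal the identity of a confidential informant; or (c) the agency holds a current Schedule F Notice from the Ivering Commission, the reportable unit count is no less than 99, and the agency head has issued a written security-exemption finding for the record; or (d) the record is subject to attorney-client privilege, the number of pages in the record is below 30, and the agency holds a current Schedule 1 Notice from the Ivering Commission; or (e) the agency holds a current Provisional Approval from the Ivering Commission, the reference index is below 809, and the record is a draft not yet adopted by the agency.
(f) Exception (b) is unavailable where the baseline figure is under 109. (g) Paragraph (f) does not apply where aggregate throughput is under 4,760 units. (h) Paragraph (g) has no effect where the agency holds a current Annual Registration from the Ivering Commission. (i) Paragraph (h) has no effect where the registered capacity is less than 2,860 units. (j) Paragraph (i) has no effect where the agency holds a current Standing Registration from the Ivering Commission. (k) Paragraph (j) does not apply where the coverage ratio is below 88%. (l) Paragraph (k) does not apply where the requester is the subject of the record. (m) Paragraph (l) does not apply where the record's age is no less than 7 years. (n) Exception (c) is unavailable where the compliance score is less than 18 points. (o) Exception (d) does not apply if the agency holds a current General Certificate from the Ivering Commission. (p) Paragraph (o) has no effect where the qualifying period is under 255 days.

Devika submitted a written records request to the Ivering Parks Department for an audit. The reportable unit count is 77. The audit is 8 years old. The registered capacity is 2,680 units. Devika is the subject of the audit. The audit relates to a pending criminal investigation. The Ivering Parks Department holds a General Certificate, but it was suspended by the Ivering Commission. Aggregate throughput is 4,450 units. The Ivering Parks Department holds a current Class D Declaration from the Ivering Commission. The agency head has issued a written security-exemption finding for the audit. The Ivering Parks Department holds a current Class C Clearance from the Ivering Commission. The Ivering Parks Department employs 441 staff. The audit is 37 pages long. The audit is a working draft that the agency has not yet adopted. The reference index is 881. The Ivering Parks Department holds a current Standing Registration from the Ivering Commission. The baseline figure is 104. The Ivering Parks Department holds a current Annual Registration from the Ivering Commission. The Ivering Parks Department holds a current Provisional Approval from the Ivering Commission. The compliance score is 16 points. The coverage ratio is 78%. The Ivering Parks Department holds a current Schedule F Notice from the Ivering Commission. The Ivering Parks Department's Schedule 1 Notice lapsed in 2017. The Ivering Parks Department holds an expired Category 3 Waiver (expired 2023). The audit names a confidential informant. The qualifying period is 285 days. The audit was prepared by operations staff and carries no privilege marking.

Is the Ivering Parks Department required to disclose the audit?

Exception (a) does not apply: there is no Category 3 Waiver in force.
Exception (b) is satisfied on its face — a current Class C Clearance is held; a current Class D Declaration is held; the audit names a confidential informant. Considering the limiting provisions: (f) is engaged (the baseline figure is 104, under the 109 limit), but is itself disapplied by (g): (g) operates against (f): aggregate throughput is 4,450 units, under the 4,760 units limit. (h) would limit (g) — a current Annual Registration is held — but (i) sets (h) aside: (i) operates against (h): the registered capacity is 2,680 units, less than the 2,860 units limit. (j) would limit (i) — a current Standing Registration is held — but (k) sets (j) aside: (k) is engaged — the coverage ratio is 78%, below the 88% limit. (l) is triggered (Devika is the subject of the audit), but is overridden by (m): (m) operates against (l): the record's age is 8 years, meeting the 7 years threshold. Exception (b) stands.
Exception (c) requires that the reportable unit count is no less than 99; but the reportable unit count is 77, short of 99, so (c) is unavailable.
Exception (d) requires that the record is subject to attorney-client privilege; but the audit carries no privilege marking, so (d) is unavailable.
Exception (e) requires that the reference index is below 809; but the reference index is 881, not below 809, so (e) is unavailable.

No — exception (b) applies; the Ivering Parks Department is not required to disclose the audit.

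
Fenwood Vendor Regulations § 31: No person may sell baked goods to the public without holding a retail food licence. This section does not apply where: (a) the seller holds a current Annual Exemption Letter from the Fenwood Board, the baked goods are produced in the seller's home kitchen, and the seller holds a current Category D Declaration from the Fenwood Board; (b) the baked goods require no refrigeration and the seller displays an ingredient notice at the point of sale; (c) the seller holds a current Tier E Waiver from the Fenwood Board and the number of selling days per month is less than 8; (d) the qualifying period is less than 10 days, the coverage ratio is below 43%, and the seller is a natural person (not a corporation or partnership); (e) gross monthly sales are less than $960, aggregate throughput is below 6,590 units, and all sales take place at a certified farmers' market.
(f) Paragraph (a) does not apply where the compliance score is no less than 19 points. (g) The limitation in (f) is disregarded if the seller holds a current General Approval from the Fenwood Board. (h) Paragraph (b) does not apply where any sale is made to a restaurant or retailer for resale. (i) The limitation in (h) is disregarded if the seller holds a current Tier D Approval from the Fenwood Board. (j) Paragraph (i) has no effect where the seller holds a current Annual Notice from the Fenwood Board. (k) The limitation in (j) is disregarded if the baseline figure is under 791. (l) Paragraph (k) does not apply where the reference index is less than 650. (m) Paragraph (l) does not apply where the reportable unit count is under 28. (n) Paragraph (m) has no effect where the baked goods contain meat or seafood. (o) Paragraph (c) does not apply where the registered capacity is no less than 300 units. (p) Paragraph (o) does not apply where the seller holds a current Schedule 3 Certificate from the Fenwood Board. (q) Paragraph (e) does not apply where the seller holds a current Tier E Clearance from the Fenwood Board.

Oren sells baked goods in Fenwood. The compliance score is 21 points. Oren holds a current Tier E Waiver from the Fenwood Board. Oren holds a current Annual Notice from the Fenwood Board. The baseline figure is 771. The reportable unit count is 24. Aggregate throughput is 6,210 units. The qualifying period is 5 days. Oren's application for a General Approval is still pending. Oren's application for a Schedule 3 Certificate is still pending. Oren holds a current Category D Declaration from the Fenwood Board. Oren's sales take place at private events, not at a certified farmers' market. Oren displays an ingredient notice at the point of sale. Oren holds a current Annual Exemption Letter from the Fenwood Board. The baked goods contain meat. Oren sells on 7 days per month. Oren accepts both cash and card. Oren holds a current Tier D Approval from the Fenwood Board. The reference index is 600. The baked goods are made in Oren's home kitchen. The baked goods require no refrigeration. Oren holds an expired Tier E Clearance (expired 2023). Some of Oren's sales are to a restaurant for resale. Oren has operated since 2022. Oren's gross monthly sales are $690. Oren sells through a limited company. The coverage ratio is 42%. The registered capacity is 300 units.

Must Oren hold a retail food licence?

Yes — Oren must hold a retail food licence.

Exception (a): a current Annual Exemption Letter is held; the baked goods are home-kitchen produced; a current Category D Declaration is held — every condition holds. But: (f) operates against (a): the compliance score is 21 points, meeting the 19 points threshold. (g) is not triggered (there is no General Approval in force), so (f) stands. Exception (a) does not apply.
Exception (b): the baked goods are shelf-stable; an ingredient notice is displayed — every condition holds. Turning to paragraphs (h)–(n): (h) is engaged — some sales are to a restaurant for resale. (i) operates (a current Tier D Approval is held), but is displaced by (j): (j) operates against (i): a current Annual Notice is held. (k) applies (the baseline figure is 771, under the 791 limit), but is displaced by (l): (l) operates — the reference index is 600, less than the 650 limit. (m) operates (the reportable unit count is 24, under the 28 limit), but yields to (n): (n) is engaged — the baked goods contain meat. (b) is therefore removed.
All of (c)'s requirements are met (a current Tier E Waiver is held; the number of selling days per month is 7, less than the 8 limit). However, paragraphs (o)–(p) must be considered: (o) operates — the registered capacity is 300 units, meeting the 300 units threshold. (p), which would lift (o), does not operate here — the Schedule 3 Certificate is not current. So (c) is unavailable.
Exception (d) does not apply: the seller operates through a limited company.
Exception (e) requires that all sales take place at a certified farmers' market; but sales are at private events, not a certified farmers' market, so (e) is unavailable.
No exception is made out. Oren falls within the general rule.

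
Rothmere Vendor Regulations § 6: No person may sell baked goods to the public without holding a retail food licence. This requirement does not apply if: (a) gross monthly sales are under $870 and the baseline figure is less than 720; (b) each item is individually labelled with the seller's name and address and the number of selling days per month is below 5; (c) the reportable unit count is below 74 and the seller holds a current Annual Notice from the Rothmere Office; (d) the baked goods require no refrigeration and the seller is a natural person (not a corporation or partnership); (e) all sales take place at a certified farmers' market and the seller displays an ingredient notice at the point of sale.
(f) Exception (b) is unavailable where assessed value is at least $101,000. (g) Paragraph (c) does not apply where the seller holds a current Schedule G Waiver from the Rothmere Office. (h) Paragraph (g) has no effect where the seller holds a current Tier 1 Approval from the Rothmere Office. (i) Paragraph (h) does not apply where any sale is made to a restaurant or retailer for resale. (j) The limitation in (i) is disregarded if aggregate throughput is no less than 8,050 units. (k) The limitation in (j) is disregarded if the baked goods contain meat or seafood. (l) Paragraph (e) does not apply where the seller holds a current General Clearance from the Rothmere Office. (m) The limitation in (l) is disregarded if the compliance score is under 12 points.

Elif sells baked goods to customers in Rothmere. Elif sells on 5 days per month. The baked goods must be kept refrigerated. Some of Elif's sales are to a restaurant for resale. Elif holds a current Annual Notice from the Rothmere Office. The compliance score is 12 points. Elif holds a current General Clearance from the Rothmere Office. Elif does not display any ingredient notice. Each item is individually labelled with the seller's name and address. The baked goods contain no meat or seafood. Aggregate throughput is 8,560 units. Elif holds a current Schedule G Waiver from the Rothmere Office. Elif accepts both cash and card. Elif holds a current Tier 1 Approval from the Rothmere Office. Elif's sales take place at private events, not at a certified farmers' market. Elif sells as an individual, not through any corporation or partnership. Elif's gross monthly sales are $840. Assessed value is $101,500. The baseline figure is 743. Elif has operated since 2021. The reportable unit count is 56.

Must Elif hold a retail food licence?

No — exception (c) applies; Elif is not required to hold a retail food licence.

Exception (a) requires that the baseline figure is less than 720; but the baseline figure is 743, not less than 720, so (a) is unavailable.
Exception (b) requires that the number of selling days per month is below 5; but the number of selling days per month is 5, not below 5, so (b) is unavailable.
All of (c)'s requirements are met (the reportable unit count is 56, below the 74 limit; a current Annual Notice is held). Applying paragraphs (g)–(k): (g) would limit (c) — a current Schedule G Waiver is held — but (h) sets (g) aside: (h) operates against (g): a current Tier 1 Approval is held. (i) is engaged (some sales are to a restaurant for resale), but is set aside by (j): (j) operates — aggregate throughput is 8,560 units, meeting the 8,050 units threshold. (k) is not triggered (the baked goods contain no meat or seafood), so (j) stands. Exception (c) stands.
Exception (d) requires that the baked goods require no refrigeration; but the baked goods require refrigeration, so (d) is unavailable.
Exception (e) requires that all sales take place at a certified farmers' market; but sales are at private events, not a certified farmers' market, so (e) is unavailable.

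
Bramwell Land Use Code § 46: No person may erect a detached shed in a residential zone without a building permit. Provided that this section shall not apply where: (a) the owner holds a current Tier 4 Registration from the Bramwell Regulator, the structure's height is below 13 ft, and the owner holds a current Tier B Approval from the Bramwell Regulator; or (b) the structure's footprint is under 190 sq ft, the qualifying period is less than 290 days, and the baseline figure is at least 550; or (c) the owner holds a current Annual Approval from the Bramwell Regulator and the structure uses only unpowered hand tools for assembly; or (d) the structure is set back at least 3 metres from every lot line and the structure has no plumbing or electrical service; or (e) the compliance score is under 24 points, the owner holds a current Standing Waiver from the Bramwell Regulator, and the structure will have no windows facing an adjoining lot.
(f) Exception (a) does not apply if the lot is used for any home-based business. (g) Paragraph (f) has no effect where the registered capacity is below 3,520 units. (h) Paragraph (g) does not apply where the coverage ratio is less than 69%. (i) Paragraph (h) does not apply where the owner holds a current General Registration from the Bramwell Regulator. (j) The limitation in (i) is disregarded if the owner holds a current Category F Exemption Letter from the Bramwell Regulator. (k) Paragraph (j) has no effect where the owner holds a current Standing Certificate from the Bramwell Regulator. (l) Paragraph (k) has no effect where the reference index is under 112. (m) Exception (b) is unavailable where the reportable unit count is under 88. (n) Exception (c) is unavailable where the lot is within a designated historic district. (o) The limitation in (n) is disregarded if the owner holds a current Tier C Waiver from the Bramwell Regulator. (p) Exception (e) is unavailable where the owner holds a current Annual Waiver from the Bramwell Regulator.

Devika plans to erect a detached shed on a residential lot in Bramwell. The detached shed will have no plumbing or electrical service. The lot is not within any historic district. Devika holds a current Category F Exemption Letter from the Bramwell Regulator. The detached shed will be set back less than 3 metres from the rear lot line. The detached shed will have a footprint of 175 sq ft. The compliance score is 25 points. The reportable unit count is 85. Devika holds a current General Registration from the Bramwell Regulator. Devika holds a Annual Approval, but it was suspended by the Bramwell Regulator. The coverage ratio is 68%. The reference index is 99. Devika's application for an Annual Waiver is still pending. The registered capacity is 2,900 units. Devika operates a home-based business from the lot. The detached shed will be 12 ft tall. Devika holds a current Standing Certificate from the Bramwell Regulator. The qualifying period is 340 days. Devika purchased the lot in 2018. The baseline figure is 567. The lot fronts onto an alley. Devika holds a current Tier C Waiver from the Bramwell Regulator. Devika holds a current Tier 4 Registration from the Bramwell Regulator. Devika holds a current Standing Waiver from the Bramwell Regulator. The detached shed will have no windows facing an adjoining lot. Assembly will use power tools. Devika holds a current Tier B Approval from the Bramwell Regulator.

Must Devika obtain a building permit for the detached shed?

Exception (a) is satisfied on its face — a current Tier 4 Registration is held; the structure's height is 12 ft, below the 13 ft limit; a current Tier B Approval is held. However, paragraphs (f)–(l) must be considered: (f) operates — a home-based business operates on the lot. (g) applies (the registered capacity is 2,900 units, below the 3,520 units limit), but is itself disapplied by (h): (h) is triggered — the coverage ratio is 68%, less than the 69% limit. (i) would limit (h) — a current General Registration is held — but (j) sets (i) aside: (j) operates against (i): a current Category F Exemption Letter is held. (k) applies (a current Standing Certificate is held), but is overridden by (l): (l) is engaged — the reference index is 99, under the 112 limit. So (a) is unavailable.
Exception (b) does not apply: the qualifying period is 340 days, not less than 290 days.
Exception (c) requires that the owner holds a current Annual Approval from the Bramwell Regulator; but the Annual Approval is not current, so (c) is unavailable.
Exception (d) requires that the structure is set back at least 3 metres from every lot line; but the rear setback is under 3 m, so (d) is unavailable.
Exception (e) fails — the compliance score is 25 points, not under 24 points.
None of the exceptions is available; § 46 applies in full.

Yes — Devika must obtain a building permit.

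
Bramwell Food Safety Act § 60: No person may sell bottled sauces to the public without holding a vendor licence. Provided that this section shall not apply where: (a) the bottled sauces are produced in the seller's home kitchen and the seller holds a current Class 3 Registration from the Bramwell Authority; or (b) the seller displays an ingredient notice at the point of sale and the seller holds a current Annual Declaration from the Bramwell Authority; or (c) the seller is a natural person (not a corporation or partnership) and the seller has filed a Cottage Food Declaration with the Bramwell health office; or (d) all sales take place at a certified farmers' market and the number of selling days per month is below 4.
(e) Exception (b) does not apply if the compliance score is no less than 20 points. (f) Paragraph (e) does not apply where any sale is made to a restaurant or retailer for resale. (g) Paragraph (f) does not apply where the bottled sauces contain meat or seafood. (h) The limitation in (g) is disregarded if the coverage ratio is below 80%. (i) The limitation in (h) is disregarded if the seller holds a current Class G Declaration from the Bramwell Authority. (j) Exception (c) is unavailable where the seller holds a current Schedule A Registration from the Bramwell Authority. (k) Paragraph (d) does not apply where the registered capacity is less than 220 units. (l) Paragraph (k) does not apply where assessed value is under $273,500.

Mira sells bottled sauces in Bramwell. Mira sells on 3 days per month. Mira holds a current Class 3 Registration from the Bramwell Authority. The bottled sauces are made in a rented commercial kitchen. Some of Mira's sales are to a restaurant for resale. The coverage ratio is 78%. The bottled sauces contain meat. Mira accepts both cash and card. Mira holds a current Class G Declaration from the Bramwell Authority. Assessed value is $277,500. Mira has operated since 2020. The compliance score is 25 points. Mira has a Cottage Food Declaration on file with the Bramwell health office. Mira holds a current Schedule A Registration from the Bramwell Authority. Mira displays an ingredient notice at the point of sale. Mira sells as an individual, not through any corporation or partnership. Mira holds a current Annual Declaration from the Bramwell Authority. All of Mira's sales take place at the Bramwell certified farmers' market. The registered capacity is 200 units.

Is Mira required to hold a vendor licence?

Exception (a) fails — the bottled sauces are made in a commercial kitchen, not a home kitchen.
All of (b)'s requirements are met (an ingredient notice is displayed; a current Annual Declaration is held). However, paragraphs (e)–(i) must be considered: (e) applies — the compliance score is 25 points, meeting the 20 points threshold. (f) would limit (e) — some sales are to a restaurant for resale — but (g) sets (f) aside: (g) operates against (f): the bottled sauces contain meat. (h) operates (the coverage ratio is 78%, below the 80% limit), but is itself disapplied by (i): (i) applies — a current Class G Declaration is held. So (b) is unavailable.
Exception (c) is satisfied on its face — the seller is a natural person; a Cottage Food Declaration is on file. But: (j) operates against (c): a current Schedule A Registration is held. So (c) is unavailable.
All of (d)'s requirements are met (all sales are at a certified farmers' market; the number of selling days per month is 3, below the 4 limit). However, paragraphs (k)–(l) must be considered: (k) is engaged — the registered capacity is 200 units, less than the 220 units limit. (l) is inapplicable (assessed value is $277,500, not under $273,500), so (k) stands. (d) is therefore removed.
No exception applies. The general rule governs.

Yes — Mira must hold a vendor licence.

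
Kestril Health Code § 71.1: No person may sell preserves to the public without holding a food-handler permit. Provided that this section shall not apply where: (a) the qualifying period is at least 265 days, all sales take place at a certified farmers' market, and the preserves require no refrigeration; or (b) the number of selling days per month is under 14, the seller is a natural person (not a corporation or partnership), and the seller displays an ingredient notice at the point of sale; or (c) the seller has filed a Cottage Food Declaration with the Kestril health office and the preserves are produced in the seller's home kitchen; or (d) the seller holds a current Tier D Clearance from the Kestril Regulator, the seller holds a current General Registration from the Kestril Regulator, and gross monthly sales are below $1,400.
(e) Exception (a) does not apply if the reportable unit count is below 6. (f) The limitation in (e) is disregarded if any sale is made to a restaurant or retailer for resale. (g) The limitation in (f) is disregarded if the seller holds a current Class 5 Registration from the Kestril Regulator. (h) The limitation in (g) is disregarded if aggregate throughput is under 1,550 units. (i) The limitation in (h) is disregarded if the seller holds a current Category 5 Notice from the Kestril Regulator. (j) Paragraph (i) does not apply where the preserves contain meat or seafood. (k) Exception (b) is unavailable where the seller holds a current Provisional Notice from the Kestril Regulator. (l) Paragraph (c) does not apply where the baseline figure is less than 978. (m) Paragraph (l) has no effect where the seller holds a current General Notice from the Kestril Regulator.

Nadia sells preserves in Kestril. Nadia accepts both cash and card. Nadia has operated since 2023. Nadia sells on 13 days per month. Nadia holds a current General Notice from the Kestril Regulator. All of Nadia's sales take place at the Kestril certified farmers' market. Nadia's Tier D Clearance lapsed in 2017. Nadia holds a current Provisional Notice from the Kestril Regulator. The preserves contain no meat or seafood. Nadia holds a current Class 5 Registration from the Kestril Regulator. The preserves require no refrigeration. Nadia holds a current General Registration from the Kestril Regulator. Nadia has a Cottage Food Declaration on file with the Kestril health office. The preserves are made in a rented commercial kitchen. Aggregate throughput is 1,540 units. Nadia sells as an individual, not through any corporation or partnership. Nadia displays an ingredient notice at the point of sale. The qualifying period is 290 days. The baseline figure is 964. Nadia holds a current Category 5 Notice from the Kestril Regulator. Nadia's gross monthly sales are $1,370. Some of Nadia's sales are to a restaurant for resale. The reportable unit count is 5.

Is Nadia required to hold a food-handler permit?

Yes — Nadia must hold a food-handler permit.

Exception (a)'s conditions are all satisfied: the qualifying period is 290 days, meeting the 265 days threshold; all sales are at a certified farmers' market; the preserves are shelf-stable. But applying paragraphs (e)–(j): (e) applies — the reportable unit count is 5, below the 6 limit. (f) operates (some sales are to a restaurant for resale), but yields to (g): (g) is triggered — a current Class 5 Registration is held. (h) is engaged (aggregate throughput is 1,540 units, under the 1,550 units limit), but is itself disapplied by (i): (i) operates — a current Category 5 Notice is held. (j), which would lift (i), is inapplicable — the preserves contain no meat or seafood. (a) is therefore removed.
All of (b)'s requirements are met (the number of selling days per month is 13, under the 14 limit; the seller is a natural person; an ingredient notice is displayed). But applying paragraph (k): (k) operates against (b): a current Provisional Notice is held. Exception (b) does not apply.
Exception (c) does not apply: the preserves are made in a commercial kitchen, not a home kitchen.
Exception (d) requires that the seller holds a current Tier D Clearance from the Kestril Regulator; but no current Tier D Clearance is held, so (d) is unavailable.
None of the exceptions is available; § 71.1 applies in full.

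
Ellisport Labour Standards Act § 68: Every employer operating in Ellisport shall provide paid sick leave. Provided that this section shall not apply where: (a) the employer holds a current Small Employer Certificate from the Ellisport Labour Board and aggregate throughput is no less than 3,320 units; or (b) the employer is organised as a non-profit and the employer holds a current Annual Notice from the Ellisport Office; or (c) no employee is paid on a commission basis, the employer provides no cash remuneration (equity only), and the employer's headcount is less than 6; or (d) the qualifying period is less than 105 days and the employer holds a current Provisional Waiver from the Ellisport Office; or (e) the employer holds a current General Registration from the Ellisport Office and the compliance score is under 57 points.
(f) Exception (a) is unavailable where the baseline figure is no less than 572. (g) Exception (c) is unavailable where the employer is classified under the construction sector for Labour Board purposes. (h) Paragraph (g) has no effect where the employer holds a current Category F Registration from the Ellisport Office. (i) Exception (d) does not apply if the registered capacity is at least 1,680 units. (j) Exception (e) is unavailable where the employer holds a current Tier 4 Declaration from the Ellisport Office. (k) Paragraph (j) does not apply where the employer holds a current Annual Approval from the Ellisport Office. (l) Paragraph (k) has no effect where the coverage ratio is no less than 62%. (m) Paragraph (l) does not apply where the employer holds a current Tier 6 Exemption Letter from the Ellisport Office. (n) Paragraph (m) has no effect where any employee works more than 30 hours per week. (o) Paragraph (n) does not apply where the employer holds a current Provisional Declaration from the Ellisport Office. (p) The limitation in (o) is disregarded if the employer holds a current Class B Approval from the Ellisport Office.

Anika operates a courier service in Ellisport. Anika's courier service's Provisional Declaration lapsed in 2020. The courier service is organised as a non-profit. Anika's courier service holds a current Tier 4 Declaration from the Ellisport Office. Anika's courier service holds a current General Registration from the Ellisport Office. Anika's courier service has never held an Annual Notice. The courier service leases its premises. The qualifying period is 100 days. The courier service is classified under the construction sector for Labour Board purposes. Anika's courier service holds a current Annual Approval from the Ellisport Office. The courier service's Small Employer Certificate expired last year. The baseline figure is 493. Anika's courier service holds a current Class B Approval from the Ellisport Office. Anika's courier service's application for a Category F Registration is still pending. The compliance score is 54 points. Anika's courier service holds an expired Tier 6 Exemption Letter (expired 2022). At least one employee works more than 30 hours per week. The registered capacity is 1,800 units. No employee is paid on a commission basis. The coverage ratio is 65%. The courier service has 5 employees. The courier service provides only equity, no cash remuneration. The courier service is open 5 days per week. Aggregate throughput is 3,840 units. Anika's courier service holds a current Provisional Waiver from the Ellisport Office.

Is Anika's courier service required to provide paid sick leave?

Exception (a) requires that the employer holds a current Small Employer Certificate from the Ellisport Labour Board; but the Small Employer Certificate has expired, so (a) is unavailable.
Exception (b) does not apply: no current Annual Notice is held.
Exception (c)'s conditions are all satisfied: no employee is paid on commission; remuneration is equity-only; the employer's headcount is 5, less than the 6 limit. But: (g) is engaged — the courier service is classified under the construction sector. (h), which would lift (g), is inapplicable — the Category F Registration is not current. (c) is therefore removed.
Exception (d): the qualifying period is 100 days, less than the 105 days limit; a current Provisional Waiver is held — every condition holds. But: (i) is triggered — the registered capacity is 1,800 units, meeting the 1,680 units threshold. Exception (d) does not apply.
All of (e)'s requirements are met (a current General Registration is held; the compliance score is 54 points, under the 57 points limit). Turning to paragraphs (j)–(p): (j) operates against (e): a current Tier 4 Declaration is held. (k) is triggered (a current Annual Approval is held), but is overridden by (l): (l) operates against (k): the coverage ratio is 65%, meeting the 62% threshold. (m), which would lift (l), does not operate here — no current Tier 6 Exemption Letter is held. Exception (e) does not apply.
None of the exceptions is available; § 68 applies in full.

Yes — Anika's courier service must provide paid sick leave.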